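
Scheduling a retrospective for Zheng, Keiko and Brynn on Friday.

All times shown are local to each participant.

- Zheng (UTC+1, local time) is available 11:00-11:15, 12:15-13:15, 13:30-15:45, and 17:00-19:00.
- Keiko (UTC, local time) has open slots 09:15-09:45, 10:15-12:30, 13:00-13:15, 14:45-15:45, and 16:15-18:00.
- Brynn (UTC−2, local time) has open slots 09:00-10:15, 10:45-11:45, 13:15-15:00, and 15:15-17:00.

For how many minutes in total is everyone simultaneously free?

Zheng → UTC: 10:00–10:15, 11:15–12:15, 12:30–14:45, 16:00–18:00.
Keiko → UTC: 09:15–09:45, 10:15–12:30, 13:00–13:15, 14:45–15:45, 16:15–18:00.
Brynn → UTC: 11:00–12:15, 12:45–13:45, 15:15–17:00, 17:15–19:00.
Zheng ∩ Keiko: 11:15–12:15, 13:00–13:15, 16:15–18:00.
Zheng ∩ Keiko ∩ Brynn: 11:15–12:15, 13:00–13:15, 16:15–17:00, 17:15–18:00.
Total common minutes: 60 + 15 + 45 + 45 = 165.

165 minutes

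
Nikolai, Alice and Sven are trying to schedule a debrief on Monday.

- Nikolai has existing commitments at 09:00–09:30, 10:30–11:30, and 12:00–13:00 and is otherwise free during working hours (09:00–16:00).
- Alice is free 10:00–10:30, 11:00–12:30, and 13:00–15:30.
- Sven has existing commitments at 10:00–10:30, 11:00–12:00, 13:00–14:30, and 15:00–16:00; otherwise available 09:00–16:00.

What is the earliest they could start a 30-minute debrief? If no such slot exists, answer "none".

Nikolai free within 09:00–16:00: 09:30–10:30, 11:30–12:00, 13:00–16:00.
Sven free within 09:00–16:00: 09:00–10:00, 10:30–11:00, 12:00–13:00, 14:30–15:00.
Nikolai ∩ Alice: 10:00–10:30, 11:30–12:00, 13:00–15:30.
Nikolai ∩ Alice ∩ Sven: 14:30–15:00.
Windows ≥ 30 min: 14:30–15:00.
Earliest such window starts at 14:30.

14:30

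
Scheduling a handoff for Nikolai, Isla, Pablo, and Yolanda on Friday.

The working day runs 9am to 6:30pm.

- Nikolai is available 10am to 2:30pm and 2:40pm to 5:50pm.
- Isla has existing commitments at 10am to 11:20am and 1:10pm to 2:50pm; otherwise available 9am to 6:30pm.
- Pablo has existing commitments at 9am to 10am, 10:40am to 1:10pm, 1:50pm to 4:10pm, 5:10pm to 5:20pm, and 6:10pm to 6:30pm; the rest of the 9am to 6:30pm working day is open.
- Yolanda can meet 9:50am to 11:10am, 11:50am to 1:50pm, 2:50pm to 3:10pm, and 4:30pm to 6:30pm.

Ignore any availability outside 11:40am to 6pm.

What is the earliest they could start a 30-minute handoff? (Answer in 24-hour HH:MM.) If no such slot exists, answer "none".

16:30

Isla free within 09:00–18:30: 09:00–10:00, 11:20–13:10, 14:50–18:30.
Pablo free within 09:00–18:30: 10:00–10:40, 13:10–13:50, 16:10–17:10, 17:20–18:10.
Nikolai ∩ Isla: 11:20–13:10, 14:50–17:50.
Nikolai ∩ Isla ∩ Pablo: 16:10–17:10, 17:20–17:50.
Nikolai ∩ Isla ∩ Pablo ∩ Yolanda: 16:30–17:10, 17:20–17:50.
Restricted to 11:40–18:00: 16:30–17:10, 17:20–17:50.
Windows ≥ 30 min: 16:30–17:10, 17:20–17:50.
Earliest such window starts at 16:30.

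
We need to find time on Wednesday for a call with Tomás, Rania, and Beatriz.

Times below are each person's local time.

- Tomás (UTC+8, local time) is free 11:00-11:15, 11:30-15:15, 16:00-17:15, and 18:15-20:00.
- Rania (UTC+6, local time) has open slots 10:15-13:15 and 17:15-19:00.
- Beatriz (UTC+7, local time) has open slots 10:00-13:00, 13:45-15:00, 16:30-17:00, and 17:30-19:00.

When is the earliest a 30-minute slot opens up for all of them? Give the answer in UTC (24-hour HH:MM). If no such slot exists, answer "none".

04:15

Tomás → UTC: 03:00–03:15, 03:30–07:15, 08:00–09:15, 10:15–12:00.
Rania → UTC: 04:15–07:15, 11:15–13:00.
Beatriz → UTC: 03:00–06:00, 06:45–08:00, 09:30–10:00, 10:30–12:00.
Tomás ∩ Rania: 04:15–07:15, 11:15–12:00.
Tomás ∩ Rania ∩ Beatriz: 04:15–06:00, 06:45–07:15, 11:15–12:00.
Windows ≥ 30 min: 04:15–06:00, 06:45–07:15, 11:15–12:00.
Earliest such window starts at 04:15.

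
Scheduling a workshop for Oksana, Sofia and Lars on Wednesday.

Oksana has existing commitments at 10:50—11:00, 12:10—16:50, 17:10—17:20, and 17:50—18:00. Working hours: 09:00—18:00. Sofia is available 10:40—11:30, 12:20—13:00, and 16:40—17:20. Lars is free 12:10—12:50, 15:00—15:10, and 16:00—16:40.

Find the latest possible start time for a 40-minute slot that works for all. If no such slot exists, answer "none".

Oksana free within 09:00–18:00: 09:00–10:50, 11:00–12:10, 16:50–17:10, 17:20–17:50.
Oksana ∩ Sofia: 10:40–10:50, 11:00–11:30, 16:50–17:10.
Oksana ∩ Sofia ∩ Lars: (none).
Windows ≥ 40 min: (none).

none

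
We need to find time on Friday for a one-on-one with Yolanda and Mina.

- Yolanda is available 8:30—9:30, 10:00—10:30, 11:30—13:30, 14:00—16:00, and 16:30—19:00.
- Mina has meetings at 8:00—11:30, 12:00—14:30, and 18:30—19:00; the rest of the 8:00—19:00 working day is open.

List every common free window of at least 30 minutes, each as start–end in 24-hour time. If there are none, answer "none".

Mina free within 08:00–19:00: 11:30–12:00, 14:30–18:30.
Yolanda ∩ Mina: 11:30–12:00, 14:30–16:00, 16:30–18:30.
Windows ≥ 30 min: 11:30–12:00, 14:30–16:00, 16:30–18:30.

11:30–12:00, 14:30–16:00, 16:30–18:30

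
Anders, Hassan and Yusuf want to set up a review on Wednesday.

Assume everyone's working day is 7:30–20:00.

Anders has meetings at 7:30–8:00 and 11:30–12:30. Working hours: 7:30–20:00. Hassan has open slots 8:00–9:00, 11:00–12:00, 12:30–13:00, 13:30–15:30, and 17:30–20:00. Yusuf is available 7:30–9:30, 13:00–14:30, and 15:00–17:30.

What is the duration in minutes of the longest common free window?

60 minutes

Anders free within 07:30–20:00: 08:00–11:30, 12:30–20:00.
Anders ∩ Hassan: 08:00–09:00, 11:00–11:30, 12:30–13:00, 13:30–15:30, 17:30–20:00.
Anders ∩ Hassan ∩ Yusuf: 08:00–09:00, 13:30–14:30, 15:00–15:30.
Common window lengths: 60, 60, 30 min; longest is 60.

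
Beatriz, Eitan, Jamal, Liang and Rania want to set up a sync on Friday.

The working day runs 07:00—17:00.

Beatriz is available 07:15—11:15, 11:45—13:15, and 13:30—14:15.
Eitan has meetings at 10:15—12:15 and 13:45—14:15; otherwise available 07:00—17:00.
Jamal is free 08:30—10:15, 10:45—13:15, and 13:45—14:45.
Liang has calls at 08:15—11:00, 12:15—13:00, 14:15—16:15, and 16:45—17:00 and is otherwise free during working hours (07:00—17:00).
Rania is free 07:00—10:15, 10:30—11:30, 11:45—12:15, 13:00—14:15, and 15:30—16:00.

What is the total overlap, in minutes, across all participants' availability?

15 minutes

Eitan free within 07:00–17:00: 07:00–10:15, 12:15–13:45, 14:15–17:00.
Liang free within 07:00–17:00: 07:00–08:15, 11:00–12:15, 13:00–14:15, 16:15–16:45.
Beatriz ∩ Eitan: 07:15–10:15, 12:15–13:15, 13:30–13:45.
Beatriz ∩ Eitan ∩ Jamal: 08:30–10:15, 12:15–13:15.
Beatriz ∩ Eitan ∩ Jamal ∩ Liang: 13:00–13:15.
Beatriz ∩ Eitan ∩ Jamal ∩ Liang ∩ Rania: 13:00–13:15.
Total common minutes: 15.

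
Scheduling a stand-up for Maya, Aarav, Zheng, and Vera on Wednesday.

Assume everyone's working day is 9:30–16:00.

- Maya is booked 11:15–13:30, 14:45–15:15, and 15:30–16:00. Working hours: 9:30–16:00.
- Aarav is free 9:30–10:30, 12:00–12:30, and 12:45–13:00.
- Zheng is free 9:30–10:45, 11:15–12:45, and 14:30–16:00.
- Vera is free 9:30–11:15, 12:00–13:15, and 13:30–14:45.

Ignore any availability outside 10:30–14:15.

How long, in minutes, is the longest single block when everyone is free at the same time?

0 minutes

Maya free within 09:30–16:00: 09:30–11:15, 13:30–14:45, 15:15–15:30.
Maya ∩ Aarav: 09:30–10:30.
Maya ∩ Aarav ∩ Zheng: 09:30–10:30.
Maya ∩ Aarav ∩ Zheng ∩ Vera: 09:30–10:30.
Restricted to 10:30–14:15: (none).
No common window.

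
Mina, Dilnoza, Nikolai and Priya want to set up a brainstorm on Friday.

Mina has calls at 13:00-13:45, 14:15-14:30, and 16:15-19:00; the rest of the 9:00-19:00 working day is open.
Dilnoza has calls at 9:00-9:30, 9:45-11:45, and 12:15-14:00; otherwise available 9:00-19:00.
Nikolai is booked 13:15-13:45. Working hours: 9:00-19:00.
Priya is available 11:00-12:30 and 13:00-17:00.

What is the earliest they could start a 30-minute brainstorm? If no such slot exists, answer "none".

11:45

Mina free within 09:00–19:00: 09:00–13:00, 13:45–14:15, 14:30–16:15.
Dilnoza free within 09:00–19:00: 09:30–09:45, 11:45–12:15, 14:00–19:00.
Nikolai free within 09:00–19:00: 09:00–13:15, 13:45–19:00.
Mina ∩ Dilnoza: 09:30–09:45, 11:45–12:15, 14:00–14:15, 14:30–16:15.
Mina ∩ Dilnoza ∩ Nikolai: 09:30–09:45, 11:45–12:15, 14:00–14:15, 14:30–16:15.
Mina ∩ Dilnoza ∩ Nikolai ∩ Priya: 11:45–12:15, 14:00–14:15, 14:30–16:15.
Windows ≥ 30 min: 11:45–12:15, 14:30–16:15.
Earliest such window starts at 11:45.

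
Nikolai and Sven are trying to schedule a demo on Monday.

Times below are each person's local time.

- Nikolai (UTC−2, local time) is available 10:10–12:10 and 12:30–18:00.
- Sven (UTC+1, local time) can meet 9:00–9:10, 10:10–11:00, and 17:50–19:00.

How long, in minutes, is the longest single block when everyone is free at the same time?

70 minutes

Nikolai → UTC: 12:10–14:10, 14:30–20:00.
Sven → UTC: 08:00–08:10, 09:10–10:00, 16:50–18:00.
Nikolai ∩ Sven: 16:50–18:00.
Single common window of 70 minutes.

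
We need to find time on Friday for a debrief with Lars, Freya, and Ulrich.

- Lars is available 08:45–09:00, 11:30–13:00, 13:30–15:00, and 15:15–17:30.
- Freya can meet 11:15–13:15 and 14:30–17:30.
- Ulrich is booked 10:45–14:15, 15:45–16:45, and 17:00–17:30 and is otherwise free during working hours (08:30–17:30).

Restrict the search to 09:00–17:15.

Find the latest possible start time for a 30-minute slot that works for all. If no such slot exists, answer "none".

15:15

Ulrich free within 08:30–17:30: 08:30–10:45, 14:15–15:45, 16:45–17:00.
Lars ∩ Freya: 11:30–13:00, 14:30–15:00, 15:15–17:30.
Lars ∩ Freya ∩ Ulrich: 14:30–15:00, 15:15–15:45, 16:45–17:00.
Restricted to 09:00–17:15: 14:30–15:00, 15:15–15:45, 16:45–17:00.
Windows ≥ 30 min: 14:30–15:00, 15:15–15:45.
Latest start in the last window 15:15–15:45 is 15:45 − 30 min = 15:15.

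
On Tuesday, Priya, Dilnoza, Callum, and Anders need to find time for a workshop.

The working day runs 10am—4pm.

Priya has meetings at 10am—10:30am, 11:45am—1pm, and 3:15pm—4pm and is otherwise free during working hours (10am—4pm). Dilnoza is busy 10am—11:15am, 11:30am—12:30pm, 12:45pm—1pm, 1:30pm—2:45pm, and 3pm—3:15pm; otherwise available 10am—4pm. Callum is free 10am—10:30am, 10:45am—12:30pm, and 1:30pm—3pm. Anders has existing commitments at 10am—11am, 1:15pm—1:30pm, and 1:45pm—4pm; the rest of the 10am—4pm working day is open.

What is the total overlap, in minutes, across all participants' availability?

15 minutes

Priya free within 10:00–16:00: 10:30–11:45, 13:00–15:15.
Dilnoza free within 10:00–16:00: 11:15–11:30, 12:30–12:45, 13:00–13:30, 14:45–15:00, 15:15–16:00.
Anders free within 10:00–16:00: 11:00–13:15, 13:30–13:45.
Priya ∩ Dilnoza: 11:15–11:30, 13:00–13:30, 14:45–15:00.
Priya ∩ Dilnoza ∩ Callum: 11:15–11:30, 14:45–15:00.
Priya ∩ Dilnoza ∩ Callum ∩ Anders: 11:15–11:30.
Total common minutes: 15.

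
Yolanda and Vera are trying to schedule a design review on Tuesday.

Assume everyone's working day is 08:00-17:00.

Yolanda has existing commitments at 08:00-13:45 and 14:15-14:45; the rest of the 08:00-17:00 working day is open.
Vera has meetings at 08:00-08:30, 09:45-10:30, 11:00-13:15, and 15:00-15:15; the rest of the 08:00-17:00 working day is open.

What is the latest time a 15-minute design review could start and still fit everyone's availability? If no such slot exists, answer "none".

Yolanda free within 08:00–17:00: 13:45–14:15, 14:45–17:00.
Vera free within 08:00–17:00: 08:30–09:45, 10:30–11:00, 13:15–15:00, 15:15–17:00.
Yolanda ∩ Vera: 13:45–14:15, 14:45–15:00, 15:15–17:00.
Windows ≥ 15 min: 13:45–14:15, 14:45–15:00, 15:15–17:00.
Latest start in the last window 15:15–17:00 is 17:00 − 15 min = 16:45.

16:45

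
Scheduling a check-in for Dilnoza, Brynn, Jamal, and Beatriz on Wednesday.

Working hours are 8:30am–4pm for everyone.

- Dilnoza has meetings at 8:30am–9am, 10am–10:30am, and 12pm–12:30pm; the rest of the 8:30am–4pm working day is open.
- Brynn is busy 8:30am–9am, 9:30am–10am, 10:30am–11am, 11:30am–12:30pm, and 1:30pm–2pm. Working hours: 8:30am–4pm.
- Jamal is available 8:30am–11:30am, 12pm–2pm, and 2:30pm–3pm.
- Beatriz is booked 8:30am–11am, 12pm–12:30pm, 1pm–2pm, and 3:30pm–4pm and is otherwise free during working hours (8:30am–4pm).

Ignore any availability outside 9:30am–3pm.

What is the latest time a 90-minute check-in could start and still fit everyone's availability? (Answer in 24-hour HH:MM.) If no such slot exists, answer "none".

none

Dilnoza free within 08:30–16:00: 09:00–10:00, 10:30–12:00, 12:30–16:00.
Brynn free within 08:30–16:00: 09:00–09:30, 10:00–10:30, 11:00–11:30, 12:30–13:30, 14:00–16:00.
Beatriz free within 08:30–16:00: 11:00–12:00, 12:30–13:00, 14:00–15:30.
Dilnoza ∩ Brynn: 09:00–09:30, 11:00–11:30, 12:30–13:30, 14:00–16:00.
Dilnoza ∩ Brynn ∩ Jamal: 09:00–09:30, 11:00–11:30, 12:30–13:30, 14:30–15:00.
Dilnoza ∩ Brynn ∩ Jamal ∩ Beatriz: 11:00–11:30, 12:30–13:00, 14:30–15:00.
Restricted to 09:30–15:00: 11:00–11:30, 12:30–13:00, 14:30–15:00.
Windows ≥ 90 min: (none).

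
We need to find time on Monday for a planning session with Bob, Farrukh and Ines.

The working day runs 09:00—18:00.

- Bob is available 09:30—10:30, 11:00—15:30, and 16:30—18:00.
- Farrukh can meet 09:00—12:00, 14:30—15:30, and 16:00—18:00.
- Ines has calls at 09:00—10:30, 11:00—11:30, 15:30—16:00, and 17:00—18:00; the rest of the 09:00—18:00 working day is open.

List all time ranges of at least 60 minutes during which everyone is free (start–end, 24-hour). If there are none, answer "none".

Ines free within 09:00–18:00: 10:30–11:00, 11:30–15:30, 16:00–17:00.
Bob ∩ Farrukh: 09:30–10:30, 11:00–12:00, 14:30–15:30, 16:30–18:00.
Bob ∩ Farrukh ∩ Ines: 11:30–12:00, 14:30–15:30, 16:30–17:00.
Windows ≥ 60 min: 14:30–15:30.

14:30–15:30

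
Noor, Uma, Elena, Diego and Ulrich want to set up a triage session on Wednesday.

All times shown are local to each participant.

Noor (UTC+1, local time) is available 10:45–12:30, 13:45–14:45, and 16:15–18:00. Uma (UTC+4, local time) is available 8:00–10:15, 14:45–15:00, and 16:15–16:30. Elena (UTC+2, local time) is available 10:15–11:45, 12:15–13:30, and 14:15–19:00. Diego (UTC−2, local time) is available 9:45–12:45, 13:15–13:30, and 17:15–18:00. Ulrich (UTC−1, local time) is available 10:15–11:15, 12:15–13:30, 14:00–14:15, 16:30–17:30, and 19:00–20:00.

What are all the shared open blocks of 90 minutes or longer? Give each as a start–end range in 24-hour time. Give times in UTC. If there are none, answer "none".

none

Noor → UTC: 09:45–11:30, 12:45–13:45, 15:15–17:00.
Uma → UTC: 04:00–06:15, 10:45–11:00, 12:15–12:30.
Elena → UTC: 08:15–09:45, 10:15–11:30, 12:15–17:00.
Diego → UTC: 11:45–14:45, 15:15–15:30, 19:15–20:00.
Ulrich → UTC: 11:15–12:15, 13:15–14:30, 15:00–15:15, 17:30–18:30, 20:00–21:00.
Noor ∩ Uma: 10:45–11:00.
Noor ∩ Uma ∩ Elena: 10:45–11:00.
Noor ∩ Uma ∩ Elena ∩ Diego: (none).
Noor ∩ Uma ∩ Elena ∩ Diego ∩ Ulrich: (none).
Windows ≥ 90 min: (none).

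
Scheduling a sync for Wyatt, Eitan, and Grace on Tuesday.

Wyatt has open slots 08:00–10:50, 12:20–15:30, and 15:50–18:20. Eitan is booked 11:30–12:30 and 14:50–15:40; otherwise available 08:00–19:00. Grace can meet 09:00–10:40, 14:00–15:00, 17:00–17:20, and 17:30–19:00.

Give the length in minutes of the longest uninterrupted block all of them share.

100 minutes

Eitan free within 08:00–19:00: 08:00–11:30, 12:30–14:50, 15:40–19:00.
Wyatt ∩ Eitan: 08:00–10:50, 12:30–14:50, 15:50–18:20.
Wyatt ∩ Eitan ∩ Grace: 09:00–10:40, 14:00–14:50, 17:00–17:20, 17:30–18:20.
Common window lengths: 100, 50, 20, 50 min; longest is 100.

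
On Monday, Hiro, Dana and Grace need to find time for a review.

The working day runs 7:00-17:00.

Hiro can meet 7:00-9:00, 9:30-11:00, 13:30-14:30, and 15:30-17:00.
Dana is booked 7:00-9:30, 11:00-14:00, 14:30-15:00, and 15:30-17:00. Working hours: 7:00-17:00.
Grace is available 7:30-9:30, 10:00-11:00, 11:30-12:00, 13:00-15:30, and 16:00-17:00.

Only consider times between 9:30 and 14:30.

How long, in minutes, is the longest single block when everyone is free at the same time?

60 minutes

Dana free within 07:00–17:00: 09:30–11:00, 14:00–14:30, 15:00–15:30.
Hiro ∩ Dana: 09:30–11:00, 14:00–14:30.
Hiro ∩ Dana ∩ Grace: 10:00–11:00, 14:00–14:30.
Restricted to 09:30–14:30: 10:00–11:00, 14:00–14:30.
Common window lengths: 60, 30 min; longest is 60.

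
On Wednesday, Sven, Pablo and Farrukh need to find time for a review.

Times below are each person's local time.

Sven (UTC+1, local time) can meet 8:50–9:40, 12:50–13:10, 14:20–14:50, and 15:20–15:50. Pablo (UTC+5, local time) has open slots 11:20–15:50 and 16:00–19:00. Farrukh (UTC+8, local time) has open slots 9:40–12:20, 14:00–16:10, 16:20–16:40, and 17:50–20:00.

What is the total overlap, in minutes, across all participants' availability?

Sven → UTC: 07:50–08:40, 11:50–12:10, 13:20–13:50, 14:20–14:50.
Pablo → UTC: 06:20–10:50, 11:00–14:00.
Farrukh → UTC: 01:40–04:20, 06:00–08:10, 08:20–08:40, 09:50–12:00.
Sven ∩ Pablo: 07:50–08:40, 11:50–12:10, 13:20–13:50.
Sven ∩ Pablo ∩ Farrukh: 07:50–08:10, 08:20–08:40, 11:50–12:00.
Total common minutes: 20 + 20 + 10 = 50.

50 minutes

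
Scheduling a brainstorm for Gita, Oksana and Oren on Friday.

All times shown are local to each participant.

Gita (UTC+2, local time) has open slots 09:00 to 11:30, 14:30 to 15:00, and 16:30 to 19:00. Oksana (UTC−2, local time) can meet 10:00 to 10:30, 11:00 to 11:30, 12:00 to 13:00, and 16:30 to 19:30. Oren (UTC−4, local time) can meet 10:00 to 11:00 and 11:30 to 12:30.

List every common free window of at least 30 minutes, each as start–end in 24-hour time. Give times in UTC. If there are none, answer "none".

14:30–15:00

Gita → UTC: 07:00–09:30, 12:30–13:00, 14:30–17:00.
Oksana → UTC: 12:00–12:30, 13:00–13:30, 14:00–15:00, 18:30–21:30.
Oren → UTC: 14:00–15:00, 15:30–16:30.
Gita ∩ Oksana: 14:30–15:00.
Gita ∩ Oksana ∩ Oren: 14:30–15:00.
Windows ≥ 30 min: 14:30–15:00.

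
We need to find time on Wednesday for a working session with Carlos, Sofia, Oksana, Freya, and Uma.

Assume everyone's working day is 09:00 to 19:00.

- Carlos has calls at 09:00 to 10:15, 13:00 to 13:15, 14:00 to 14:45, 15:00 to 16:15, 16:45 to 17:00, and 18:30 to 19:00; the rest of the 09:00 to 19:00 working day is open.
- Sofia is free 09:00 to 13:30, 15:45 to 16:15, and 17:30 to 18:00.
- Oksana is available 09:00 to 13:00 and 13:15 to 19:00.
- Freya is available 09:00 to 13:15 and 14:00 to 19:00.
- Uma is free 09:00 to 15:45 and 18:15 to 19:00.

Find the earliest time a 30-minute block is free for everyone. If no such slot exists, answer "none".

Carlos free within 09:00–19:00: 10:15–13:00, 13:15–14:00, 14:45–15:00, 16:15–16:45, 17:00–18:30.
Carlos ∩ Sofia: 10:15–13:00, 13:15–13:30, 17:30–18:00.
Carlos ∩ Sofia ∩ Oksana: 10:15–13:00, 13:15–13:30, 17:30–18:00.
Carlos ∩ Sofia ∩ Oksana ∩ Freya: 10:15–13:00, 17:30–18:00.
Carlos ∩ Sofia ∩ Oksana ∩ Freya ∩ Uma: 10:15–13:00.
Windows ≥ 30 min: 10:15–13:00.
Earliest such window starts at 10:15.

10:15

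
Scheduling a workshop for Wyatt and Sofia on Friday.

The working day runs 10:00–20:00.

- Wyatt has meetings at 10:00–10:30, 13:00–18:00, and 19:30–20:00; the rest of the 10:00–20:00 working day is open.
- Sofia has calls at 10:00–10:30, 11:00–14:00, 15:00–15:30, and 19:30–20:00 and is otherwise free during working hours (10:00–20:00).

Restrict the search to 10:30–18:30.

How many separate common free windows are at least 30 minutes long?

2

Wyatt free within 10:00–20:00: 10:30–13:00, 18:00–19:30.
Sofia free within 10:00–20:00: 10:30–11:00, 14:00–15:00, 15:30–19:30.
Wyatt ∩ Sofia: 10:30–11:00, 18:00–19:30.
Restricted to 10:30–18:30: 10:30–11:00, 18:00–18:30.
Windows ≥ 30 min: 10:30–11:00, 18:00–18:30.
That's 2 windows.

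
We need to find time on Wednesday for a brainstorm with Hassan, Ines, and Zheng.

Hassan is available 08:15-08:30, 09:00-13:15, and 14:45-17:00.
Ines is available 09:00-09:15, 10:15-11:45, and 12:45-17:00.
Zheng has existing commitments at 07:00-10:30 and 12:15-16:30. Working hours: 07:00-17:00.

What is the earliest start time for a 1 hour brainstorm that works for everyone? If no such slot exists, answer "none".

Zheng free within 07:00–17:00: 10:30–12:15, 16:30–17:00.
Hassan ∩ Ines: 09:00–09:15, 10:15–11:45, 12:45–13:15, 14:45–17:00.
Hassan ∩ Ines ∩ Zheng: 10:30–11:45, 16:30–17:00.
Windows ≥ 60 min: 10:30–11:45.
Earliest such window starts at 10:30.

10:30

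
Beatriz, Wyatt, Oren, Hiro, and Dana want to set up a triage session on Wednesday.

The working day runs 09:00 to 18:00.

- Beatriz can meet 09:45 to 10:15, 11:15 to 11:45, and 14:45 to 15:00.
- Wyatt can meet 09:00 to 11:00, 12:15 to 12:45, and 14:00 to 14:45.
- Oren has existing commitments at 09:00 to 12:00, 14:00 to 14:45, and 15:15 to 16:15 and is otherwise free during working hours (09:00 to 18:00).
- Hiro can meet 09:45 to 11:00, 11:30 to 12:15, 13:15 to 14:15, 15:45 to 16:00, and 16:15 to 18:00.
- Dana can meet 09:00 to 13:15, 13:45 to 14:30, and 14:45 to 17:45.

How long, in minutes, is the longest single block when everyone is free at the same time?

0 minutes

Oren free within 09:00–18:00: 12:00–14:00, 14:45–15:15, 16:15–18:00.
Beatriz ∩ Wyatt: 09:45–10:15.
Beatriz ∩ Wyatt ∩ Oren: (none).
Beatriz ∩ Wyatt ∩ Oren ∩ Hiro: (none).
Beatriz ∩ Wyatt ∩ Oren ∩ Hiro ∩ Dana: (none).
No common window.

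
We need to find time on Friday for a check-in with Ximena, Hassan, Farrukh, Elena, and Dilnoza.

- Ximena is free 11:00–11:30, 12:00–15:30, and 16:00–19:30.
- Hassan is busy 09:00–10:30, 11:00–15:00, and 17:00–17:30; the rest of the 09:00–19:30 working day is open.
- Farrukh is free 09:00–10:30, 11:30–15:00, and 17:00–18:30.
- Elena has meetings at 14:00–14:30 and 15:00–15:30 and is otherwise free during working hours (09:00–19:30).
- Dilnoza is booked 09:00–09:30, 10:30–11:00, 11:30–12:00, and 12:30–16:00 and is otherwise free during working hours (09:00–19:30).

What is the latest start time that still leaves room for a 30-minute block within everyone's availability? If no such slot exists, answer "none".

18:00

Hassan free within 09:00–19:30: 10:30–11:00, 15:00–17:00, 17:30–19:30.
Elena free within 09:00–19:30: 09:00–14:00, 14:30–15:00, 15:30–19:30.
Dilnoza free within 09:00–19:30: 09:30–10:30, 11:00–11:30, 12:00–12:30, 16:00–19:30.
Ximena ∩ Hassan: 15:00–15:30, 16:00–17:00, 17:30–19:30.
Ximena ∩ Hassan ∩ Farrukh: 17:30–18:30.
Ximena ∩ Hassan ∩ Farrukh ∩ Elena: 17:30–18:30.
Ximena ∩ Hassan ∩ Farrukh ∩ Elena ∩ Dilnoza: 17:30–18:30.
Windows ≥ 30 min: 17:30–18:30.
Latest start in the last window 17:30–18:30 is 18:30 − 30 min = 18:00.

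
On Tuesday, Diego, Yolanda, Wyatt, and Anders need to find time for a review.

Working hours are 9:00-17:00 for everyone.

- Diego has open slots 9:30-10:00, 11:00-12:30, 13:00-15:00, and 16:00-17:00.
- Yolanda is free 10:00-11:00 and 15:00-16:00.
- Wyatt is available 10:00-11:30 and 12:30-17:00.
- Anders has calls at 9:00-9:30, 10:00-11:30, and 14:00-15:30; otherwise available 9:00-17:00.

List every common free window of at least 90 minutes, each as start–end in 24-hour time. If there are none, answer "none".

none

Anders free within 09:00–17:00: 09:30–10:00, 11:30–14:00, 15:30–17:00.
Diego ∩ Yolanda: (none).
Diego ∩ Yolanda ∩ Wyatt: (none).
Diego ∩ Yolanda ∩ Wyatt ∩ Anders: (none).
Windows ≥ 90 min: (none).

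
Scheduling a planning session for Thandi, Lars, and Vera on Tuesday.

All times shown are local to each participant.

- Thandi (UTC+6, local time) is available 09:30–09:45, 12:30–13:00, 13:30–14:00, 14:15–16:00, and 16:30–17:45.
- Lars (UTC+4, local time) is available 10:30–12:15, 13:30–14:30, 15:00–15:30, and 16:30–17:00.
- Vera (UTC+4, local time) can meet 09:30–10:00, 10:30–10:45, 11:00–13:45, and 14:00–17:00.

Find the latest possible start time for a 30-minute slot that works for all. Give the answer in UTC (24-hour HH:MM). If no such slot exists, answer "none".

11:00

Thandi → UTC: 03:30–03:45, 06:30–07:00, 07:30–08:00, 08:15–10:00, 10:30–11:45.
Lars → UTC: 06:30–08:15, 09:30–10:30, 11:00–11:30, 12:30–13:00.
Vera → UTC: 05:30–06:00, 06:30–06:45, 07:00–09:45, 10:00–13:00.
Thandi ∩ Lars: 06:30–07:00, 07:30–08:00, 09:30–10:00, 11:00–11:30.
Thandi ∩ Lars ∩ Vera: 06:30–06:45, 07:30–08:00, 09:30–09:45, 11:00–11:30.
Windows ≥ 30 min: 07:30–08:00, 11:00–11:30.
Latest start in the last window 11:00–11:30 is 11:30 − 30 min = 11:00.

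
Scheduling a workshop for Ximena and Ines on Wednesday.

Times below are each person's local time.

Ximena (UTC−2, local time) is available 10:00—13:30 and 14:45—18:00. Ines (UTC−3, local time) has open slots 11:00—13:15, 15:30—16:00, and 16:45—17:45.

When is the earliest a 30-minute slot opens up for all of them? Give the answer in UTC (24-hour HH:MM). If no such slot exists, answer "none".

Ximena → UTC: 12:00–15:30, 16:45–20:00.
Ines → UTC: 14:00–16:15, 18:30–19:00, 19:45–20:45.
Ximena ∩ Ines: 14:00–15:30, 18:30–19:00, 19:45–20:00.
Windows ≥ 30 min: 14:00–15:30, 18:30–19:00.
Earliest such window starts at 14:00.

14:00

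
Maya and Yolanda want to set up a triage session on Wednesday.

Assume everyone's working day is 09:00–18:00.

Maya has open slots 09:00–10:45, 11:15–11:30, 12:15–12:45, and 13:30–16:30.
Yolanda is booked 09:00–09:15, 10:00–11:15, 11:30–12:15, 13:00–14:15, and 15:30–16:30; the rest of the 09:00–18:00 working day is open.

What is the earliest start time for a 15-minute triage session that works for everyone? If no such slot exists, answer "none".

Yolanda free within 09:00–18:00: 09:15–10:00, 11:15–11:30, 12:15–13:00, 14:15–15:30, 16:30–18:00.
Maya ∩ Yolanda: 09:15–10:00, 11:15–11:30, 12:15–12:45, 14:15–15:30.
Windows ≥ 15 min: 09:15–10:00, 11:15–11:30, 12:15–12:45, 14:15–15:30.
Earliest such window starts at 09:15.

09:15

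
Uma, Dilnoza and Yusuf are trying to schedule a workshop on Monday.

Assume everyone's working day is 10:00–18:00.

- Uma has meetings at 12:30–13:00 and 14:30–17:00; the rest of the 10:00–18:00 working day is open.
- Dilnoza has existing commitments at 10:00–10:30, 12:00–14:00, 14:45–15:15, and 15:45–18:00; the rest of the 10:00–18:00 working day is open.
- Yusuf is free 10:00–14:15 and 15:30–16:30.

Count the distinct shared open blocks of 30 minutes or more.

Uma free within 10:00–18:00: 10:00–12:30, 13:00–14:30, 17:00–18:00.
Dilnoza free within 10:00–18:00: 10:30–12:00, 14:00–14:45, 15:15–15:45.
Uma ∩ Dilnoza: 10:30–12:00, 14:00–14:30.
Uma ∩ Dilnoza ∩ Yusuf: 10:30–12:00, 14:00–14:15.
Windows ≥ 30 min: 10:30–12:00.
That's 1 window.

1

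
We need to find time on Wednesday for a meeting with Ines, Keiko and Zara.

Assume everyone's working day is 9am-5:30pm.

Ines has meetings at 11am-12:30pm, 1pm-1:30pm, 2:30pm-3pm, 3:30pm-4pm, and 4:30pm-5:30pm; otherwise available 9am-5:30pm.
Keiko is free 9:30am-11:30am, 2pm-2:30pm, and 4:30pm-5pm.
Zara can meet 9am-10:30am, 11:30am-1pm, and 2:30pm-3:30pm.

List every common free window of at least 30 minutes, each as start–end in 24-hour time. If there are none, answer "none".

Ines free within 09:00–17:30: 09:00–11:00, 12:30–13:00, 13:30–14:30, 15:00–15:30, 16:00–16:30.
Ines ∩ Keiko: 09:30–11:00, 14:00–14:30.
Ines ∩ Keiko ∩ Zara: 09:30–10:30.
Windows ≥ 30 min: 09:30–10:30.

09:30–10:30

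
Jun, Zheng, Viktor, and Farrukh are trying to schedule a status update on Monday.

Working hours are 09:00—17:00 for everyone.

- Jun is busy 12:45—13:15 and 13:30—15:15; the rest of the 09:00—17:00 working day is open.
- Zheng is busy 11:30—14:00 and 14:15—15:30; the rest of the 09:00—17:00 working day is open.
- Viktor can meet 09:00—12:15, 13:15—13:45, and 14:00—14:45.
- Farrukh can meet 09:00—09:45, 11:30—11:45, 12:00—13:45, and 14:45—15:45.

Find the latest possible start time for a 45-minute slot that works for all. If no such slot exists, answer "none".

Jun free within 09:00–17:00: 09:00–12:45, 13:15–13:30, 15:15–17:00.
Zheng free within 09:00–17:00: 09:00–11:30, 14:00–14:15, 15:30–17:00.
Jun ∩ Zheng: 09:00–11:30, 15:30–17:00.
Jun ∩ Zheng ∩ Viktor: 09:00–11:30.
Jun ∩ Zheng ∩ Viktor ∩ Farrukh: 09:00–09:45.
Windows ≥ 45 min: 09:00–09:45.
Latest start in the last window 09:00–09:45 is 09:45 − 45 min = 09:00.

09:00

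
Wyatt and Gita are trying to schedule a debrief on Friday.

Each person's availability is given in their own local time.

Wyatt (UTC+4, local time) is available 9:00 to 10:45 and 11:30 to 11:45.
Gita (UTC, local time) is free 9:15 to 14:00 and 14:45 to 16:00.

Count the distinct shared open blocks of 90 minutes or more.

0

Wyatt → UTC: 05:00–06:45, 07:30–07:45.
Gita → UTC: 09:15–14:00, 14:45–16:00.
Wyatt ∩ Gita: (none).
Windows ≥ 90 min: (none).
That's 0 windows.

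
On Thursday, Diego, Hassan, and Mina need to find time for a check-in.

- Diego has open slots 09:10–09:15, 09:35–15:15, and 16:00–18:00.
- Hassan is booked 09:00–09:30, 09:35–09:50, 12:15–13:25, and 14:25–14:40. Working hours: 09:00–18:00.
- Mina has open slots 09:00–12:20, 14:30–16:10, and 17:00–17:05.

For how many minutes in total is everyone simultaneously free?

195 minutes

Hassan free within 09:00–18:00: 09:30–09:35, 09:50–12:15, 13:25–14:25, 14:40–18:00.
Diego ∩ Hassan: 09:50–12:15, 13:25–14:25, 14:40–15:15, 16:00–18:00.
Diego ∩ Hassan ∩ Mina: 09:50–12:15, 14:40–15:15, 16:00–16:10, 17:00–17:05.
Total common minutes: 145 + 35 + 10 + 5 = 195.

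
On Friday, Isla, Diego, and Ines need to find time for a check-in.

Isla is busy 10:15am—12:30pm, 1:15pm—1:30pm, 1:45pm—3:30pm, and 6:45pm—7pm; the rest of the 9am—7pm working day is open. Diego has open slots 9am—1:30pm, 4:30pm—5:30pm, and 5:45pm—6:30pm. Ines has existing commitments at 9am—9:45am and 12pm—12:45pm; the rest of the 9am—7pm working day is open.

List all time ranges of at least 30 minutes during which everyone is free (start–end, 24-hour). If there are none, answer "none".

09:45–10:15, 12:45–13:15, 16:30–17:30, 17:45–18:30

Isla free within 09:00–19:00: 09:00–10:15, 12:30–13:15, 13:30–13:45, 15:30–18:45.
Ines free within 09:00–19:00: 09:45–12:00, 12:45–19:00.
Isla ∩ Diego: 09:00–10:15, 12:30–13:15, 16:30–17:30, 17:45–18:30.
Isla ∩ Diego ∩ Ines: 09:45–10:15, 12:45–13:15, 16:30–17:30, 17:45–18:30.
Windows ≥ 30 min: 09:45–10:15, 12:45–13:15, 16:30–17:30, 17:45–18:30.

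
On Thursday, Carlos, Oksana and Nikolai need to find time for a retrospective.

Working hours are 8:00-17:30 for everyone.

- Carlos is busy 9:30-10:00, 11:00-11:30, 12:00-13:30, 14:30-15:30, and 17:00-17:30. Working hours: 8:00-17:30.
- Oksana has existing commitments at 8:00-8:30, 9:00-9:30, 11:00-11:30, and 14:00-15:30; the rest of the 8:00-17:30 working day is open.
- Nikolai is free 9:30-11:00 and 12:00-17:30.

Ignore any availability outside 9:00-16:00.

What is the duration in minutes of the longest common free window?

60 minutes

Carlos free within 08:00–17:30: 08:00–09:30, 10:00–11:00, 11:30–12:00, 13:30–14:30, 15:30–17:00.
Oksana free within 08:00–17:30: 08:30–09:00, 09:30–11:00, 11:30–14:00, 15:30–17:30.
Carlos ∩ Oksana: 08:30–09:00, 10:00–11:00, 11:30–12:00, 13:30–14:00, 15:30–17:00.
Carlos ∩ Oksana ∩ Nikolai: 10:00–11:00, 13:30–14:00, 15:30–17:00.
Restricted to 09:00–16:00: 10:00–11:00, 13:30–14:00, 15:30–16:00.
Common window lengths: 60, 30, 30 min; longest is 60.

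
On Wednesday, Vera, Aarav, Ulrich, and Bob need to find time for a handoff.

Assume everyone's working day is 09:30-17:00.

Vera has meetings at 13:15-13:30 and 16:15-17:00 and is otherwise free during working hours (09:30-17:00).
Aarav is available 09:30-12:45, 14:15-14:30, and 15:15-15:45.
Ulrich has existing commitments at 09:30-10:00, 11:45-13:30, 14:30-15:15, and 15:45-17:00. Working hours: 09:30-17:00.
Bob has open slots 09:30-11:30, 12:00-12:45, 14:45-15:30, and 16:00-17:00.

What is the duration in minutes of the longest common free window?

Vera free within 09:30–17:00: 09:30–13:15, 13:30–16:15.
Ulrich free within 09:30–17:00: 10:00–11:45, 13:30–14:30, 15:15–15:45.
Vera ∩ Aarav: 09:30–12:45, 14:15–14:30, 15:15–15:45.
Vera ∩ Aarav ∩ Ulrich: 10:00–11:45, 14:15–14:30, 15:15–15:45.
Vera ∩ Aarav ∩ Ulrich ∩ Bob: 10:00–11:30, 15:15–15:30.
Common window lengths: 90, 15 min; longest is 90.

90 minutes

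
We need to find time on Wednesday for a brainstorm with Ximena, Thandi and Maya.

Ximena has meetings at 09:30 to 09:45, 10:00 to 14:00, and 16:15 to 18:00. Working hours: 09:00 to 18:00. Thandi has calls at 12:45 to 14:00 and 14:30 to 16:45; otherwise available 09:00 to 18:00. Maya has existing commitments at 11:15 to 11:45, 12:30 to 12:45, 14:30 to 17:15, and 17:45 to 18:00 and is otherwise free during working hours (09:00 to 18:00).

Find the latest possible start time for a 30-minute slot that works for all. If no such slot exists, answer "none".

14:00

Ximena free within 09:00–18:00: 09:00–09:30, 09:45–10:00, 14:00–16:15.
Thandi free within 09:00–18:00: 09:00–12:45, 14:00–14:30, 16:45–18:00.
Maya free within 09:00–18:00: 09:00–11:15, 11:45–12:30, 12:45–14:30, 17:15–17:45.
Ximena ∩ Thandi: 09:00–09:30, 09:45–10:00, 14:00–14:30.
Ximena ∩ Thandi ∩ Maya: 09:00–09:30, 09:45–10:00, 14:00–14:30.
Windows ≥ 30 min: 09:00–09:30, 14:00–14:30.
Latest start in the last window 14:00–14:30 is 14:30 − 30 min = 14:00.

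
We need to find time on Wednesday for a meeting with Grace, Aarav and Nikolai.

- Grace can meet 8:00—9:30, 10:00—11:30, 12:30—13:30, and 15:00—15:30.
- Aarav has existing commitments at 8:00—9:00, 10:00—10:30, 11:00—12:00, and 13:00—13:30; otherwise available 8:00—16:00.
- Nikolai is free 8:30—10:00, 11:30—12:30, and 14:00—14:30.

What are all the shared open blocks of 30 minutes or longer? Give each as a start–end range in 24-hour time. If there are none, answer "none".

Aarav free within 08:00–16:00: 09:00–10:00, 10:30–11:00, 12:00–13:00, 13:30–16:00.
Grace ∩ Aarav: 09:00–09:30, 10:30–11:00, 12:30–13:00, 15:00–15:30.
Grace ∩ Aarav ∩ Nikolai: 09:00–09:30.
Windows ≥ 30 min: 09:00–09:30.

09:00–09:30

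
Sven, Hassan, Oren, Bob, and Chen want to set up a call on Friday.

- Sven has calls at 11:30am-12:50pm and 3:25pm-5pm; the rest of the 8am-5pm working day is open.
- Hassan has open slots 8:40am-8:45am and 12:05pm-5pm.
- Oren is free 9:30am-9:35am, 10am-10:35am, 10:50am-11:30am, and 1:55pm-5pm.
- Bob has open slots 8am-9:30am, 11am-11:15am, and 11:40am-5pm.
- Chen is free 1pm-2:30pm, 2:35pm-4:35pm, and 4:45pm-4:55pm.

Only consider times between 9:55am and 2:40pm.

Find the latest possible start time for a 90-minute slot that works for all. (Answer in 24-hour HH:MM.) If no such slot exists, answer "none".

none

Sven free within 08:00–17:00: 08:00–11:30, 12:50–15:25.
Sven ∩ Hassan: 08:40–08:45, 12:50–15:25.
Sven ∩ Hassan ∩ Oren: 13:55–15:25.
Sven ∩ Hassan ∩ Oren ∩ Bob: 13:55–15:25.
Sven ∩ Hassan ∩ Oren ∩ Bob ∩ Chen: 13:55–14:30, 14:35–15:25.
Restricted to 09:55–14:40: 13:55–14:30, 14:35–14:40.
Windows ≥ 90 min: (none).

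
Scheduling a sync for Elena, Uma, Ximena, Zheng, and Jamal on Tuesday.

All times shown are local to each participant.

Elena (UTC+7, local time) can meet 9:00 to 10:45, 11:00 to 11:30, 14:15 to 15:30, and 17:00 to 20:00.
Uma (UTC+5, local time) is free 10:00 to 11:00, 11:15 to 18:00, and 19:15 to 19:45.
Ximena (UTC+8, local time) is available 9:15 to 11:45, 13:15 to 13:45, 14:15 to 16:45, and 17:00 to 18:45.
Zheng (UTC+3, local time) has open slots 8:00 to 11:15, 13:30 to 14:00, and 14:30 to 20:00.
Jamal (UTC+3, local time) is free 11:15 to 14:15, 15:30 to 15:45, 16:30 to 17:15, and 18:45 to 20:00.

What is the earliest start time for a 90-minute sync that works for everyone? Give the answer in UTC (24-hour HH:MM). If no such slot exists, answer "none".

Elena → UTC: 02:00–03:45, 04:00–04:30, 07:15–08:30, 10:00–13:00.
Uma → UTC: 05:00–06:00, 06:15–13:00, 14:15–14:45.
Ximena → UTC: 01:15–03:45, 05:15–05:45, 06:15–08:45, 09:00–10:45.
Zheng → UTC: 05:00–08:15, 10:30–11:00, 11:30–17:00.
Jamal → UTC: 08:15–11:15, 12:30–12:45, 13:30–14:15, 15:45–17:00.
Elena ∩ Uma: 07:15–08:30, 10:00–13:00.
Elena ∩ Uma ∩ Ximena: 07:15–08:30, 10:00–10:45.
Elena ∩ Uma ∩ Ximena ∩ Zheng: 07:15–08:15, 10:30–10:45.
Elena ∩ Uma ∩ Ximena ∩ Zheng ∩ Jamal: 10:30–10:45.
Windows ≥ 90 min: (none).

none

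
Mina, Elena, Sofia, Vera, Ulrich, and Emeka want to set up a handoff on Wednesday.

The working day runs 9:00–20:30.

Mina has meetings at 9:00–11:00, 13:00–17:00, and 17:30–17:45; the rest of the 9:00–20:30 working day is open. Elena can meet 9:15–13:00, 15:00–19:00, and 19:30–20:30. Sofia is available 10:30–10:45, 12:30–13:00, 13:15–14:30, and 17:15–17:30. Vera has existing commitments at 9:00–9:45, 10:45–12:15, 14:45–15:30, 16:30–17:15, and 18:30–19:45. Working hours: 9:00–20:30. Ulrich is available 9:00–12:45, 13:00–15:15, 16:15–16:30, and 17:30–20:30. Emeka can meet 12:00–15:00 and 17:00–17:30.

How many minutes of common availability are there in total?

15 minutes

Mina free within 09:00–20:30: 11:00–13:00, 17:00–17:30, 17:45–20:30.
Vera free within 09:00–20:30: 09:45–10:45, 12:15–14:45, 15:30–16:30, 17:15–18:30, 19:45–20:30.
Mina ∩ Elena: 11:00–13:00, 17:00–17:30, 17:45–19:00, 19:30–20:30.
Mina ∩ Elena ∩ Sofia: 12:30–13:00, 17:15–17:30.
Mina ∩ Elena ∩ Sofia ∩ Vera: 12:30–13:00, 17:15–17:30.
Mina ∩ Elena ∩ Sofia ∩ Vera ∩ Ulrich: 12:30–12:45.
Mina ∩ Elena ∩ Sofia ∩ Vera ∩ Ulrich ∩ Emeka: 12:30–12:45.
Total common minutes: 15.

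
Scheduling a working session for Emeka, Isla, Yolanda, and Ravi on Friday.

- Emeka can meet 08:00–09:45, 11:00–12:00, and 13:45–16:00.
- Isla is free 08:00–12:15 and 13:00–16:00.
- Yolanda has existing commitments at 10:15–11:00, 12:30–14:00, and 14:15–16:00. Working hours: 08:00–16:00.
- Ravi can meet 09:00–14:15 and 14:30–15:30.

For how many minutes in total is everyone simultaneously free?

120 minutes

Yolanda free within 08:00–16:00: 08:00–10:15, 11:00–12:30, 14:00–14:15.
Emeka ∩ Isla: 08:00–09:45, 11:00–12:00, 13:45–16:00.
Emeka ∩ Isla ∩ Yolanda: 08:00–09:45, 11:00–12:00, 14:00–14:15.
Emeka ∩ Isla ∩ Yolanda ∩ Ravi: 09:00–09:45, 11:00–12:00, 14:00–14:15.
Total common minutes: 45 + 60 + 15 = 120.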